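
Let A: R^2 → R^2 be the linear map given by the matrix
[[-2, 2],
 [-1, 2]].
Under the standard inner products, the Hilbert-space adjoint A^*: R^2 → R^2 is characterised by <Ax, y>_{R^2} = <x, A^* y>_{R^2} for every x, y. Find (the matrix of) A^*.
A^* = A^T =
[[-2, -1],
 [2, 2]]

For real matrices with standard dot products, the defining identity <Ax, y> = <x, A^* y> gives (Ax)^T y = x^T (A^*) y, i.e. x^T A^T y = x^T (A^*) y. Since this holds for all x, y, we must have A^* = A^T. Therefore
A^* =
[[-2, -1],
 [2, 2]].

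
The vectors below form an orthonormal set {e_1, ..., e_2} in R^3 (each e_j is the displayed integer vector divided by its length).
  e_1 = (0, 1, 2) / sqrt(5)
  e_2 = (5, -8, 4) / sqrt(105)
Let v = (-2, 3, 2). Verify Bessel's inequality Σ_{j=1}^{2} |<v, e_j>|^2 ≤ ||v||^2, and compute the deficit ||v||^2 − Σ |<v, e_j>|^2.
Σ |<v, e_j>|^2 = 341/21; ||v||^2 = 17; deficit = 16/21

Write each e_j = u_j / sqrt(<u_j, u_j>) where u_j is the displayed integer vector. Then <v, e_j> = <v, u_j> / sqrt(<u_j, u_j>), so |<v, e_j>|^2 = <v, u_j>^2 / <u_j, u_j>.
Coefficients: <v, e_1> = 7/sqrt(5), <v, e_2> = -26/sqrt(105).
Square and sum: Σ |<v, e_j>|^2 = 341/21.
Compute ||v||^2 = v·v = 17.
Deficit = 17 − 341/21 = 16/21 ≥ 0, confirming Bessel's inequality. (The deficit equals ||v − Σ <v,e_j> e_j||^2, the squared distance from v to span{e_j}.)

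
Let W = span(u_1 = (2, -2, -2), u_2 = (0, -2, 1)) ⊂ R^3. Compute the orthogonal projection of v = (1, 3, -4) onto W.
proj_W(v) = (10/7, 22/7, -26/7)

Set up U = [u_1 | ... | u_2] ∈ R^(3×2). The projector onto W = col(U) is P = U (U^T U)^(-1) U^T.
Compute U^T U =
  [12, 2]
  [2, 5],
and U^T v = (4, -10).
Solve U^T U · c = U^T v for the coefficients: c = (5/7, -16/7). The projection is proj_W(v) = U c.
Check: (v - proj_W(v)) · u_1 = 0  (should be 0).
Check: (v - proj_W(v)) · u_2 = 0  (should be 0).
Result: proj_W(v) = (10/7, 22/7, -26/7).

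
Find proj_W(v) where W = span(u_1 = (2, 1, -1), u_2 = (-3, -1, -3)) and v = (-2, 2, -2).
proj_W(v) = (-50/49, -10/49, -110/49)

Set up U = [u_1 | ... | u_2] ∈ R^(3×2). The projector onto W = col(U) is P = U (U^T U)^(-1) U^T.
Compute U^T U =
  [6, -4]
  [-4, 19],
and U^T v = (0, 10).
Solve U^T U · c = U^T v for the coefficients: c = (20/49, 30/49). The projection is proj_W(v) = U c.
Check: (v - proj_W(v)) · u_1 = 0  (should be 0).
Check: (v - proj_W(v)) · u_2 = 0  (should be 0).
Result: proj_W(v) = (-50/49, -10/49, -110/49).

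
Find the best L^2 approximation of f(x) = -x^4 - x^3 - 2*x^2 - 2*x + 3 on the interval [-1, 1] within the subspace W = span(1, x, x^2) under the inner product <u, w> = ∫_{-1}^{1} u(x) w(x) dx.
g(x) = -20*x^2/7 - 13*x/5 + 108/35

The best approximation g ∈ W is the orthogonal projection of f onto W. Writing g = a_0 + a_1 x + a_2 x^2, the coefficients solve the normal equations G · a = b where
  G_{ij} = <φ_i, φ_j> and b_i = <f, φ_i>, with φ_0 = 1, φ_1 = x, φ_2 = x^2.
G =
  [2, 0, 2/3]
  [0, 2/3, 0]
  [2/3, 0, 2/5],
b = (64/15, -26/15, 32/35).
Solving gives a_0 = 108/35, a_1 = -13/5, a_2 = -20/7, so
  g(x) = -20*x^2/7 - 13*x/5 + 108/35.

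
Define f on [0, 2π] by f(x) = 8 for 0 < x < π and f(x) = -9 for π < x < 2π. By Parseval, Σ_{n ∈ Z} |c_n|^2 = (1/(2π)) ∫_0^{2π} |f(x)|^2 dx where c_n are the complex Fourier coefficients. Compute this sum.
Σ |c_n|^2 = 145/2

Parseval equates the L^2 energy of f (normalised by 1/(2π)) with the ℓ^2 sum of its Fourier coefficients: (1/(2π)) ∫_0^{2π} |f|^2 = Σ |c_n|^2.
Compute the left side: (1/(2π)) [∫_0^π 8^2 dx + ∫_π^{2π} (-9)^2 dx] = (1/(2π)) · (64π + 81π) = (64 + 81)/2 = 145/2.
So Σ_{n ∈ Z} |c_n|^2 = 145/2.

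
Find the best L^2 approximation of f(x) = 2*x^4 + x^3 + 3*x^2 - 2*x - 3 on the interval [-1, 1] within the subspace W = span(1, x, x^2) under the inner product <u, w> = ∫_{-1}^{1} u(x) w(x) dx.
g(x) = 33*x^2/7 - 7*x/5 - 111/35

The best approximation g ∈ W is the orthogonal projection of f onto W. Writing g = a_0 + a_1 x + a_2 x^2, the coefficients solve the normal equations G · a = b where
  G_{ij} = <φ_i, φ_j> and b_i = <f, φ_i>, with φ_0 = 1, φ_1 = x, φ_2 = x^2.
G =
  [2, 0, 2/3]
  [0, 2/3, 0]
  [2/3, 0, 2/5],
b = (-16/5, -14/15, -8/35).
Solving gives a_0 = -111/35, a_1 = -7/5, a_2 = 33/7, so
  g(x) = 33*x^2/7 - 7*x/5 - 111/35.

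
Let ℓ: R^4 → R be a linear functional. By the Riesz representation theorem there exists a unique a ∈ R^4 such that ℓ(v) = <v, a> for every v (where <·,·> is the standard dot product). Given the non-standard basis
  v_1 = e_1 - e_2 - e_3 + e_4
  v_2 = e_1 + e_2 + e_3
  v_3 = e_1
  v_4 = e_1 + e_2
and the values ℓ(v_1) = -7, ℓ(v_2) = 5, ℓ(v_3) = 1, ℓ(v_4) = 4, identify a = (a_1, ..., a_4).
a = (1, 3, 1, -4)

Write a = (a_1, ..., a_4) in the standard basis. For each basis vector v_i, ℓ(v_i) = <v_i, a> is a linear equation in the a_j's. Collect the n equations into a matrix system V a = ℓ, where row i of V is v_i (expressed in the standard basis). Since V is invertible (lower-triangular with 1s on the diagonal, up to permutation), solve by back-substitution:
  V =
[[1, -1, -1, 1],
 [1, 1, 1, 0],
 [1, 0, 0, 0],
 [1, 1, 0, 0]]
  V a = (-7, 5, 1, 4)
Solving gives a = (1, 3, 1, -4).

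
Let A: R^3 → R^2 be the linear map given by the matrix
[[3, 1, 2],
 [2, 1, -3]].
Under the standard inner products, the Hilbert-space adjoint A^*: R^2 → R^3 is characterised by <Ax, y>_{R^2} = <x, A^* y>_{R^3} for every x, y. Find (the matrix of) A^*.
A^* = A^T =
[[3, 2],
 [1, 1],
 [2, -3]]

For real matrices with standard dot products, the defining identity <Ax, y> = <x, A^* y> gives (Ax)^T y = x^T (A^*) y, i.e. x^T A^T y = x^T (A^*) y. Since this holds for all x, y, we must have A^* = A^T. Therefore
A^* =
[[3, 2],
 [1, 1],
 [2, -3]].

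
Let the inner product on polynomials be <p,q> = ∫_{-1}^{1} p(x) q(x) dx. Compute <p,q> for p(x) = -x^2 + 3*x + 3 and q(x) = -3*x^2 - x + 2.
<p,q> = 58/15

Expand the product: p(x)·q(x) = 3*x^4 - 8*x^3 - 14*x^2 + 3*x + 6.
∫_{-1}^{1} of each monomial x^k gives [2/(k+1) if k even, 0 if k odd]. Integrating term-by-term (or equivalently evaluating the antiderivative F(x) = 3*x^5/5 - 2*x^4 - 14*x^3/3 + 3*x^2/2 + 6*x at the endpoints):
  F(1) − F(−1) = 43/30 − (-73/30) = 58/15.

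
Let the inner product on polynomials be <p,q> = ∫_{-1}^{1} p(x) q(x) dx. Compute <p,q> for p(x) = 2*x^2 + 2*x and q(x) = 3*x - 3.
<p,q> = 0

Expand the product: p(x)·q(x) = 6*x^3 - 6*x.
∫_{-1}^{1} of each monomial x^k gives [2/(k+1) if k even, 0 if k odd]. Integrating term-by-term (or equivalently evaluating the antiderivative F(x) = 3*x^4/2 - 3*x^2 at the endpoints):
  F(1) − F(−1) = -3/2 − (-3/2) = 0.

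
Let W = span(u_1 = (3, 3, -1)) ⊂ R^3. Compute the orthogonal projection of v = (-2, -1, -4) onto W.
proj_W(v) = (-15/19, -15/19, 5/19)

Set up U = [u_1 | ... | u_1] ∈ R^(3×1). The projector onto W = col(U) is P = U (U^T U)^(-1) U^T.
Compute U^T U =
  [19],
and U^T v = (-5).
Solve U^T U · c = U^T v for the coefficients: c = (-5/19). The projection is proj_W(v) = U c.
Check: (v - proj_W(v)) · u_1 = 0  (should be 0).
Result: proj_W(v) = (-15/19, -15/19, 5/19).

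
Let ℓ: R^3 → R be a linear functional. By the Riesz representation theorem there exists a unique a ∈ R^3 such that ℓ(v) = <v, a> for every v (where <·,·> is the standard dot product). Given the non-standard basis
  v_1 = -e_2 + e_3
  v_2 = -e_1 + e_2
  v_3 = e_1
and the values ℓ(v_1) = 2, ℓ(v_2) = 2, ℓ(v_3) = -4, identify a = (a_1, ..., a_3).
a = (-4, -2, 0)

Write a = (a_1, ..., a_3) in the standard basis. For each basis vector v_i, ℓ(v_i) = <v_i, a> is a linear equation in the a_j's. Collect the n equations into a matrix system V a = ℓ, where row i of V is v_i (expressed in the standard basis). Since V is invertible (lower-triangular with 1s on the diagonal, up to permutation), solve by back-substitution:
  V =
[[0, -1, 1],
 [-1, 1, 0],
 [1, 0, 0]]
  V a = (2, 2, -4)
Solving gives a = (-4, -2, 0).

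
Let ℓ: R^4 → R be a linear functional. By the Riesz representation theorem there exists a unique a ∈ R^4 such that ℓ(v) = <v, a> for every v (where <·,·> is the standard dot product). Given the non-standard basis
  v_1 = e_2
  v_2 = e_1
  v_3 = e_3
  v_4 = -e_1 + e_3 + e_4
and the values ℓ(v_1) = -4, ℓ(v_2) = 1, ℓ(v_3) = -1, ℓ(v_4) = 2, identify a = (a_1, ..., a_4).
a = (1, -4, -1, 4)

Write a = (a_1, ..., a_4) in the standard basis. For each basis vector v_i, ℓ(v_i) = <v_i, a> is a linear equation in the a_j's. Collect the n equations into a matrix system V a = ℓ, where row i of V is v_i (expressed in the standard basis). Since V is invertible (lower-triangular with 1s on the diagonal, up to permutation), solve by back-substitution:
  V =
[[0, 1, 0, 0],
 [1, 0, 0, 0],
 [0, 0, 1, 0],
 [-1, 0, 1, 1]]
  V a = (-4, 1, -1, 2)
Solving gives a = (1, -4, -1, 4).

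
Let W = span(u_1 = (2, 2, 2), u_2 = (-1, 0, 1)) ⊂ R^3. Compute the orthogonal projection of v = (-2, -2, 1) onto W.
proj_W(v) = (-5/2, -1, 1/2)

Set up U = [u_1 | ... | u_2] ∈ R^(3×2). The projector onto W = col(U) is P = U (U^T U)^(-1) U^T.
Compute U^T U =
  [12, 0]
  [0, 2],
and U^T v = (-6, 3).
Solve U^T U · c = U^T v for the coefficients: c = (-1/2, 3/2). The projection is proj_W(v) = U c.
Check: (v - proj_W(v)) · u_1 = 0  (should be 0).
Check: (v - proj_W(v)) · u_2 = 0  (should be 0).
Result: proj_W(v) = (-5/2, -1, 1/2).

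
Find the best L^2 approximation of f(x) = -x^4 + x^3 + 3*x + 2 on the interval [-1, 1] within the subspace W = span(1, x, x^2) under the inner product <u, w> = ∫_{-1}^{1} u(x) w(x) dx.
g(x) = -6*x^2/7 + 18*x/5 + 73/35

The best approximation g ∈ W is the orthogonal projection of f onto W. Writing g = a_0 + a_1 x + a_2 x^2, the coefficients solve the normal equations G · a = b where
  G_{ij} = <φ_i, φ_j> and b_i = <f, φ_i>, with φ_0 = 1, φ_1 = x, φ_2 = x^2.
G =
  [2, 0, 2/3]
  [0, 2/3, 0]
  [2/3, 0, 2/5],
b = (18/5, 12/5, 22/21).
Solving gives a_0 = 73/35, a_1 = 18/5, a_2 = -6/7, so
  g(x) = -6*x^2/7 + 18*x/5 + 73/35.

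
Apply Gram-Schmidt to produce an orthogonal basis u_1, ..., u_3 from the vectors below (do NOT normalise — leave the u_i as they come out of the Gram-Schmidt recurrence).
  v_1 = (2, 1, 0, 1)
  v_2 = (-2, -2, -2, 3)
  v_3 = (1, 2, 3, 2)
Orthogonal basis:
  u_1 = (2, 1, 0, 1)
  u_2 = (-1, -3/2, -2, 7/2)
  u_3 = (-15/13, 10/13, 35/13, 20/13)

Apply the Gram-Schmidt recurrence
  u_1 = v_1
  u_i = v_i − Σ_{j<i} ((v_i · u_j) / (u_j · u_j)) · u_j.

Step by step this gives:
  u_1 = (2, 1, 0, 1)
  u_2 = (-1, -3/2, -2, 7/2)
  u_3 = (-15/13, 10/13, 35/13, 20/13)

Orthogonality check:
  u_2 · u_1 = 0 (should be 0)
  u_3 · u_1 = 0 (should be 0)
  u_3 · u_2 = 0 (should be 0)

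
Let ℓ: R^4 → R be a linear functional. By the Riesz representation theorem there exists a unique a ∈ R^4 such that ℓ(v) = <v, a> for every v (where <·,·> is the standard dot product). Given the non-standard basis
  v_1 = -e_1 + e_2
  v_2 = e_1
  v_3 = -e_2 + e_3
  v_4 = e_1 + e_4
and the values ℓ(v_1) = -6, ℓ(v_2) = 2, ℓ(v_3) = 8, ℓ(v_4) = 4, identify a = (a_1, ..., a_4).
a = (2, -4, 4, 2)

Write a = (a_1, ..., a_4) in the standard basis. For each basis vector v_i, ℓ(v_i) = <v_i, a> is a linear equation in the a_j's. Collect the n equations into a matrix system V a = ℓ, where row i of V is v_i (expressed in the standard basis). Since V is invertible (lower-triangular with 1s on the diagonal, up to permutation), solve by back-substitution:
  V =
[[-1, 1, 0, 0],
 [1, 0, 0, 0],
 [0, -1, 1, 0],
 [1, 0, 0, 1]]
  V a = (-6, 2, 8, 4)
Solving gives a = (2, -4, 4, 2).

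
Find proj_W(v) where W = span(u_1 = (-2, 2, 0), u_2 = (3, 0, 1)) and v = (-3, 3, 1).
proj_W(v) = (-30/11, 36/11, 2/11)

Set up U = [u_1 | ... | u_2] ∈ R^(3×2). The projector onto W = col(U) is P = U (U^T U)^(-1) U^T.
Compute U^T U =
  [8, -6]
  [-6, 10],
and U^T v = (12, -8).
Solve U^T U · c = U^T v for the coefficients: c = (18/11, 2/11). The projection is proj_W(v) = U c.
Check: (v - proj_W(v)) · u_1 = 0  (should be 0).
Check: (v - proj_W(v)) · u_2 = 0  (should be 0).
Result: proj_W(v) = (-30/11, 36/11, 2/11).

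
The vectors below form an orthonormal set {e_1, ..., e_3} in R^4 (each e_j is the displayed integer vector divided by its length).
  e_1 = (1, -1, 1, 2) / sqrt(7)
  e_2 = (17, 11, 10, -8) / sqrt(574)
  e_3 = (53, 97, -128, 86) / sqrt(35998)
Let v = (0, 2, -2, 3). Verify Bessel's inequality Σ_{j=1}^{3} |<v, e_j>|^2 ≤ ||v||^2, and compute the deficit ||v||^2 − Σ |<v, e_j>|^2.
Σ |<v, e_j>|^2 = 6734/439; ||v||^2 = 17; deficit = 729/439

Write each e_j = u_j / sqrt(<u_j, u_j>) where u_j is the displayed integer vector. Then <v, e_j> = <v, u_j> / sqrt(<u_j, u_j>), so |<v, e_j>|^2 = <v, u_j>^2 / <u_j, u_j>.
Coefficients: <v, e_1> = 2/sqrt(7), <v, e_2> = -22/sqrt(574), <v, e_3> = 708/sqrt(35998).
Square and sum: Σ |<v, e_j>|^2 = 6734/439.
Compute ||v||^2 = v·v = 17.
Deficit = 17 − 6734/439 = 729/439 ≥ 0, confirming Bessel's inequality. (The deficit equals ||v − Σ <v,e_j> e_j||^2, the squared distance from v to span{e_j}.)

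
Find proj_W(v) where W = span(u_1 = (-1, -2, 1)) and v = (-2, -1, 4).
proj_W(v) = (-4/3, -8/3, 4/3)

Set up U = [u_1 | ... | u_1] ∈ R^(3×1). The projector onto W = col(U) is P = U (U^T U)^(-1) U^T.
Compute U^T U =
  [6],
and U^T v = (8).
Solve U^T U · c = U^T v for the coefficients: c = (4/3). The projection is proj_W(v) = U c.
Check: (v - proj_W(v)) · u_1 = 0  (should be 0).
Result: proj_W(v) = (-4/3, -8/3, 4/3).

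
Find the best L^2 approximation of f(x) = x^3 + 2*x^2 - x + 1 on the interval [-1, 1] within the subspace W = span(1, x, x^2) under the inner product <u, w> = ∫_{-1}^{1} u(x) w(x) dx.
g(x) = 2*x^2 - 2*x/5 + 1

The best approximation g ∈ W is the orthogonal projection of f onto W. Writing g = a_0 + a_1 x + a_2 x^2, the coefficients solve the normal equations G · a = b where
  G_{ij} = <φ_i, φ_j> and b_i = <f, φ_i>, with φ_0 = 1, φ_1 = x, φ_2 = x^2.
G =
  [2, 0, 2/3]
  [0, 2/3, 0]
  [2/3, 0, 2/5],
b = (10/3, -4/15, 22/15).
Solving gives a_0 = 1, a_1 = -2/5, a_2 = 2, so
  g(x) = 2*x^2 - 2*x/5 + 1.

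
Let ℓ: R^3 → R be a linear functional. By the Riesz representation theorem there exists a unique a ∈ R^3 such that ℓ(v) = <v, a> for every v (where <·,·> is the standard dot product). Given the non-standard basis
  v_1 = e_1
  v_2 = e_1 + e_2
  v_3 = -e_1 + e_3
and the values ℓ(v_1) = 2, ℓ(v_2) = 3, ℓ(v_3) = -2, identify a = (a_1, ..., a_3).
a = (2, 1, 0)

Write a = (a_1, ..., a_3) in the standard basis. For each basis vector v_i, ℓ(v_i) = <v_i, a> is a linear equation in the a_j's. Collect the n equations into a matrix system V a = ℓ, where row i of V is v_i (expressed in the standard basis). Since V is invertible (lower-triangular with 1s on the diagonal, up to permutation), solve by back-substitution:
  V =
[[1, 0, 0],
 [1, 1, 0],
 [-1, 0, 1]]
  V a = (2, 3, -2)
Solving gives a = (2, 1, 0).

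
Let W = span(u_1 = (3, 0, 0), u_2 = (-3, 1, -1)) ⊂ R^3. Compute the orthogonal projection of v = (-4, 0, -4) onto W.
proj_W(v) = (-4, 2, -2)

Set up U = [u_1 | ... | u_2] ∈ R^(3×2). The projector onto W = col(U) is P = U (U^T U)^(-1) U^T.
Compute U^T U =
  [9, -9]
  [-9, 11],
and U^T v = (-12, 16).
Solve U^T U · c = U^T v for the coefficients: c = (2/3, 2). The projection is proj_W(v) = U c.
Check: (v - proj_W(v)) · u_1 = 0  (should be 0).
Check: (v - proj_W(v)) · u_2 = 0  (should be 0).
Result: proj_W(v) = (-4, 2, -2).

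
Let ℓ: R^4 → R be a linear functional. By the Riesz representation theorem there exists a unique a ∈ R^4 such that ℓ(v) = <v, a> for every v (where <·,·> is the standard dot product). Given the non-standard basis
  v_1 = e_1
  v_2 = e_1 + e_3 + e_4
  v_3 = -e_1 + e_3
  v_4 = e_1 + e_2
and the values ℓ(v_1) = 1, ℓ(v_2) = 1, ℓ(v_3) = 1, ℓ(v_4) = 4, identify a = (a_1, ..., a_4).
a = (1, 3, 2, -2)

Write a = (a_1, ..., a_4) in the standard basis. For each basis vector v_i, ℓ(v_i) = <v_i, a> is a linear equation in the a_j's. Collect the n equations into a matrix system V a = ℓ, where row i of V is v_i (expressed in the standard basis). Since V is invertible (lower-triangular with 1s on the diagonal, up to permutation), solve by back-substitution:
  V =
[[1, 0, 0, 0],
 [1, 0, 1, 1],
 [-1, 0, 1, 0],
 [1, 1, 0, 0]]
  V a = (1, 1, 1, 4)
Solving gives a = (1, 3, 2, -2).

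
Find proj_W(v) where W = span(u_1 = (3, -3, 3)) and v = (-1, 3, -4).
proj_W(v) = (-8/3, 8/3, -8/3)

Set up U = [u_1 | ... | u_1] ∈ R^(3×1). The projector onto W = col(U) is P = U (U^T U)^(-1) U^T.
Compute U^T U =
  [27],
and U^T v = (-24).
Solve U^T U · c = U^T v for the coefficients: c = (-8/9). The projection is proj_W(v) = U c.
Check: (v - proj_W(v)) · u_1 = 0  (should be 0).
Result: proj_W(v) = (-8/3, 8/3, -8/3).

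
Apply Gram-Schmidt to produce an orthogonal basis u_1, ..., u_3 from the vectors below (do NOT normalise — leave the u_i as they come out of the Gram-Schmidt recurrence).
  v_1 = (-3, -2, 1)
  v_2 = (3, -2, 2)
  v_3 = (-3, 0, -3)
Orthogonal basis:
  u_1 = (-3, -2, 1)
  u_2 = (33/14, -17/7, 31/14)
  u_3 = (60/229, -270/229, -360/229)

Apply the Gram-Schmidt recurrence
  u_1 = v_1
  u_i = v_i − Σ_{j<i} ((v_i · u_j) / (u_j · u_j)) · u_j.

Step by step this gives:
  u_1 = (-3, -2, 1)
  u_2 = (33/14, -17/7, 31/14)
  u_3 = (60/229, -270/229, -360/229)

Orthogonality check:
  u_2 · u_1 = 0 (should be 0)
  u_3 · u_1 = 0 (should be 0)
  u_3 · u_2 = 0 (should be 0)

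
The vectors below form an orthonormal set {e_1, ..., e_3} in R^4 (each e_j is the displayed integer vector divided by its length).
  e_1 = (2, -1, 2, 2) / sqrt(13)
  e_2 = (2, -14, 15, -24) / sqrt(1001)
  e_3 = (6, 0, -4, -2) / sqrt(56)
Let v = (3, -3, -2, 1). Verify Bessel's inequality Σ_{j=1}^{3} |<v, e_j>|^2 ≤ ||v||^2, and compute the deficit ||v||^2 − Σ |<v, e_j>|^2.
Σ |<v, e_j>|^2 = 155/11; ||v||^2 = 23; deficit = 98/11

Write each e_j = u_j / sqrt(<u_j, u_j>) where u_j is the displayed integer vector. Then <v, e_j> = <v, u_j> / sqrt(<u_j, u_j>), so |<v, e_j>|^2 = <v, u_j>^2 / <u_j, u_j>.
Coefficients: <v, e_1> = 7/sqrt(13), <v, e_2> = -6/sqrt(1001), <v, e_3> = 24/sqrt(56).
Square and sum: Σ |<v, e_j>|^2 = 155/11.
Compute ||v||^2 = v·v = 23.
Deficit = 23 − 155/11 = 98/11 ≥ 0, confirming Bessel's inequality. (The deficit equals ||v − Σ <v,e_j> e_j||^2, the squared distance from v to span{e_j}.)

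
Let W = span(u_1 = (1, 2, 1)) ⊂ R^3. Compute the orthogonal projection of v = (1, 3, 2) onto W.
proj_W(v) = (3/2, 3, 3/2)

Set up U = [u_1 | ... | u_1] ∈ R^(3×1). The projector onto W = col(U) is P = U (U^T U)^(-1) U^T.
Compute U^T U =
  [6],
and U^T v = (9).
Solve U^T U · c = U^T v for the coefficients: c = (3/2). The projection is proj_W(v) = U c.
Check: (v - proj_W(v)) · u_1 = 0  (should be 0).
Result: proj_W(v) = (3/2, 3, 3/2).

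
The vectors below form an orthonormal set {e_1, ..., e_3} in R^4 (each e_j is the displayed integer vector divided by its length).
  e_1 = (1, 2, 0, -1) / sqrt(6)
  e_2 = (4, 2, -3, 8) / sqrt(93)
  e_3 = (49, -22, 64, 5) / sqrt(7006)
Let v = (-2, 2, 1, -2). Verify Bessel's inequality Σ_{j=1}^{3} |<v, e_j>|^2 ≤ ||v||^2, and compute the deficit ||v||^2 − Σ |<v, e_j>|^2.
Σ |<v, e_j>|^2 = 1069/113; ||v||^2 = 13; deficit = 400/113

Write each e_j = u_j / sqrt(<u_j, u_j>) where u_j is the displayed integer vector. Then <v, e_j> = <v, u_j> / sqrt(<u_j, u_j>), so |<v, e_j>|^2 = <v, u_j>^2 / <u_j, u_j>.
Coefficients: <v, e_1> = 4/sqrt(6), <v, e_2> = -23/sqrt(93), <v, e_3> = -88/sqrt(7006).
Square and sum: Σ |<v, e_j>|^2 = 1069/113.
Compute ||v||^2 = v·v = 13.
Deficit = 13 − 1069/113 = 400/113 ≥ 0, confirming Bessel's inequality. (The deficit equals ||v − Σ <v,e_j> e_j||^2, the squared distance from v to span{e_j}.)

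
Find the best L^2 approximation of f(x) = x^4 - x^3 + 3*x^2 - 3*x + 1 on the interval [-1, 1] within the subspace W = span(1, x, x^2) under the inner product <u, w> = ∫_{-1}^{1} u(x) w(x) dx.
g(x) = 27*x^2/7 - 18*x/5 + 32/35

The best approximation g ∈ W is the orthogonal projection of f onto W. Writing g = a_0 + a_1 x + a_2 x^2, the coefficients solve the normal equations G · a = b where
  G_{ij} = <φ_i, φ_j> and b_i = <f, φ_i>, with φ_0 = 1, φ_1 = x, φ_2 = x^2.
G =
  [2, 0, 2/3]
  [0, 2/3, 0]
  [2/3, 0, 2/5],
b = (22/5, -12/5, 226/105).
Solving gives a_0 = 32/35, a_1 = -18/5, a_2 = 27/7, so
  g(x) = 27*x^2/7 - 18*x/5 + 32/35.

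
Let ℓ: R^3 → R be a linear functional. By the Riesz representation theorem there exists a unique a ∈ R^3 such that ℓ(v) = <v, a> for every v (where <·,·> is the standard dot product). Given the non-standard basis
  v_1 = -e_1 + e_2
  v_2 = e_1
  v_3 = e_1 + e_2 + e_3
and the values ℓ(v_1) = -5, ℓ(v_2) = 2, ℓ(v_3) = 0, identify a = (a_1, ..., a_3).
a = (2, -3, 1)

Write a = (a_1, ..., a_3) in the standard basis. For each basis vector v_i, ℓ(v_i) = <v_i, a> is a linear equation in the a_j's. Collect the n equations into a matrix system V a = ℓ, where row i of V is v_i (expressed in the standard basis). Since V is invertible (lower-triangular with 1s on the diagonal, up to permutation), solve by back-substitution:
  V =
[[-1, 1, 0],
 [1, 0, 0],
 [1, 1, 1]]
  V a = (-5, 2, 0)
Solving gives a = (2, -3, 1).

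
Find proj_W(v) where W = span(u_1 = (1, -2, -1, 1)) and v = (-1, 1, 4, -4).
proj_W(v) = (-11/7, 22/7, 11/7, -11/7)

Set up U = [u_1 | ... | u_1] ∈ R^(4×1). The projector onto W = col(U) is P = U (U^T U)^(-1) U^T.
Compute U^T U =
  [7],
and U^T v = (-11).
Solve U^T U · c = U^T v for the coefficients: c = (-11/7). The projection is proj_W(v) = U c.
Check: (v - proj_W(v)) · u_1 = 0  (should be 0).
Result: proj_W(v) = (-11/7, 22/7, 11/7, -11/7).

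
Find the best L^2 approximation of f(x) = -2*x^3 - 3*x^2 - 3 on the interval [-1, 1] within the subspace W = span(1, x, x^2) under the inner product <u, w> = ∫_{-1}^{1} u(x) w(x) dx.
g(x) = -3*x^2 - 6*x/5 - 3

The best approximation g ∈ W is the orthogonal projection of f onto W. Writing g = a_0 + a_1 x + a_2 x^2, the coefficients solve the normal equations G · a = b where
  G_{ij} = <φ_i, φ_j> and b_i = <f, φ_i>, with φ_0 = 1, φ_1 = x, φ_2 = x^2.
G =
  [2, 0, 2/3]
  [0, 2/3, 0]
  [2/3, 0, 2/5],
b = (-8, -4/5, -16/5).
Solving gives a_0 = -3, a_1 = -6/5, a_2 = -3, so
  g(x) = -3*x^2 - 6*x/5 - 3.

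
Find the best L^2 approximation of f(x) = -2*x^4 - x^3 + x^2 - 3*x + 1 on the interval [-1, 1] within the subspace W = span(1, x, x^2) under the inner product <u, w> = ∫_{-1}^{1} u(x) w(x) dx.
g(x) = -5*x^2/7 - 18*x/5 + 41/35

The best approximation g ∈ W is the orthogonal projection of f onto W. Writing g = a_0 + a_1 x + a_2 x^2, the coefficients solve the normal equations G · a = b where
  G_{ij} = <φ_i, φ_j> and b_i = <f, φ_i>, with φ_0 = 1, φ_1 = x, φ_2 = x^2.
G =
  [2, 0, 2/3]
  [0, 2/3, 0]
  [2/3, 0, 2/5],
b = (28/15, -12/5, 52/105).
Solving gives a_0 = 41/35, a_1 = -18/5, a_2 = -5/7, so
  g(x) = -5*x^2/7 - 18*x/5 + 41/35.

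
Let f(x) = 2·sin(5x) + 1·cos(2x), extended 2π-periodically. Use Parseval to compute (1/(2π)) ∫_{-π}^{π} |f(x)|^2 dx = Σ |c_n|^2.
Σ |c_n|^2 = 5/2

Expand |f|^2 and use orthogonality of {sin(nx), cos(mx)} on [-π, π]:
  ∫_{-π}^{π} sin(nx)^2 dx = π, ∫ cos(mx)^2 dx = π, and cross terms integrate to 0.
So ∫_{-π}^{π} f(x)^2 dx = 2^2 · π + 1^2 · π = (4 + 1)π.
Divide by 2π: (4 + 1)/2 = 5/2.
By Parseval, this equals Σ |c_n|^2.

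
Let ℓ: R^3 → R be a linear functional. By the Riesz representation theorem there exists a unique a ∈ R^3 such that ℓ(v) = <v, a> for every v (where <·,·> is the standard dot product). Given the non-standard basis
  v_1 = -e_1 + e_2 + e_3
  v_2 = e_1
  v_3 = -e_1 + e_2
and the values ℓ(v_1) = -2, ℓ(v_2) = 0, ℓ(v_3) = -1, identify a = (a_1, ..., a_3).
a = (0, -1, -1)

Write a = (a_1, ..., a_3) in the standard basis. For each basis vector v_i, ℓ(v_i) = <v_i, a> is a linear equation in the a_j's. Collect the n equations into a matrix system V a = ℓ, where row i of V is v_i (expressed in the standard basis). Since V is invertible (lower-triangular with 1s on the diagonal, up to permutation), solve by back-substitution:
  V =
[[-1, 1, 1],
 [1, 0, 0],
 [-1, 1, 0]]
  V a = (-2, 0, -1)
Solving gives a = (0, -1, -1).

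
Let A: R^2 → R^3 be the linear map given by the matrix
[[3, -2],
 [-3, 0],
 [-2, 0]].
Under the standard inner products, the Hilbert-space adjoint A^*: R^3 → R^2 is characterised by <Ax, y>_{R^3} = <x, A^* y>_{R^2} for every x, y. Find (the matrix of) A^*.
A^* = A^T =
[[3, -3, -2],
 [-2, 0, 0]]

For real matrices with standard dot products, the defining identity <Ax, y> = <x, A^* y> gives (Ax)^T y = x^T (A^*) y, i.e. x^T A^T y = x^T (A^*) y. Since this holds for all x, y, we must have A^* = A^T. Therefore
A^* =
[[3, -3, -2],
 [-2, 0, 0]].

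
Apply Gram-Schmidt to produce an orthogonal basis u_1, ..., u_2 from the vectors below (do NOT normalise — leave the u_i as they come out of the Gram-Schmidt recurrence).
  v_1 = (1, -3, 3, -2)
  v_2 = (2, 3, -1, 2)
Orthogonal basis:
  u_1 = (1, -3, 3, -2)
  u_2 = (60/23, 27/23, 19/23, 18/23)

Apply the Gram-Schmidt recurrence
  u_1 = v_1
  u_i = v_i − Σ_{j<i} ((v_i · u_j) / (u_j · u_j)) · u_j.

Step by step this gives:
  u_1 = (1, -3, 3, -2)
  u_2 = (60/23, 27/23, 19/23, 18/23)

Orthogonality check:
  u_2 · u_1 = 0 (should be 0)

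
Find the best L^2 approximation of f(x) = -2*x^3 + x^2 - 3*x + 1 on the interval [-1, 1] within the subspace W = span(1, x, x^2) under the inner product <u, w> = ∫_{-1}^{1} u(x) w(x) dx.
g(x) = x^2 - 21*x/5 + 1

The best approximation g ∈ W is the orthogonal projection of f onto W. Writing g = a_0 + a_1 x + a_2 x^2, the coefficients solve the normal equations G · a = b where
  G_{ij} = <φ_i, φ_j> and b_i = <f, φ_i>, with φ_0 = 1, φ_1 = x, φ_2 = x^2.
G =
  [2, 0, 2/3]
  [0, 2/3, 0]
  [2/3, 0, 2/5],
b = (8/3, -14/5, 16/15).
Solving gives a_0 = 1, a_1 = -21/5, a_2 = 1, so
  g(x) = x^2 - 21*x/5 + 1.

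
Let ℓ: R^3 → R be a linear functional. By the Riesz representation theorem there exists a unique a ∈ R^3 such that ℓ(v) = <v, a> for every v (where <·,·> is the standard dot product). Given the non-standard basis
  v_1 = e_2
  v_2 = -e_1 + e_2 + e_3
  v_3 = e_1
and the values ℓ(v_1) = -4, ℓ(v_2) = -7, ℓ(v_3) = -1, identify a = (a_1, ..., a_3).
a = (-1, -4, -4)

Write a = (a_1, ..., a_3) in the standard basis. For each basis vector v_i, ℓ(v_i) = <v_i, a> is a linear equation in the a_j's. Collect the n equations into a matrix system V a = ℓ, where row i of V is v_i (expressed in the standard basis). Since V is invertible (lower-triangular with 1s on the diagonal, up to permutation), solve by back-substitution:
  V =
[[0, 1, 0],
 [-1, 1, 1],
 [1, 0, 0]]
  V a = (-4, -7, -1)
Solving gives a = (-1, -4, -4).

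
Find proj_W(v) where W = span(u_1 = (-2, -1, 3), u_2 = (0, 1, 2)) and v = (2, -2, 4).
proj_W(v) = (-8/9, 14/45, 128/45)

Set up U = [u_1 | ... | u_2] ∈ R^(3×2). The projector onto W = col(U) is P = U (U^T U)^(-1) U^T.
Compute U^T U =
  [14, 5]
  [5, 5],
and U^T v = (10, 6).
Solve U^T U · c = U^T v for the coefficients: c = (4/9, 34/45). The projection is proj_W(v) = U c.
Check: (v - proj_W(v)) · u_1 = 0  (should be 0).
Check: (v - proj_W(v)) · u_2 = 0  (should be 0).
Result: proj_W(v) = (-8/9, 14/45, 128/45).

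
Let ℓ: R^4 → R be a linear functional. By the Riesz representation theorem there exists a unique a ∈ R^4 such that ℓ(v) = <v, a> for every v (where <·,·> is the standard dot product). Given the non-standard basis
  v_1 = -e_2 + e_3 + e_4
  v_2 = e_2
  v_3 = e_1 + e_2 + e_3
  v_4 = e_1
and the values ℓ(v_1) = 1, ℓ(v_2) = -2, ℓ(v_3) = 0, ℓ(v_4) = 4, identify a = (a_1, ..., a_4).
a = (4, -2, -2, 1)

Write a = (a_1, ..., a_4) in the standard basis. For each basis vector v_i, ℓ(v_i) = <v_i, a> is a linear equation in the a_j's. Collect the n equations into a matrix system V a = ℓ, where row i of V is v_i (expressed in the standard basis). Since V is invertible (lower-triangular with 1s on the diagonal, up to permutation), solve by back-substitution:
  V =
[[0, -1, 1, 1],
 [0, 1, 0, 0],
 [1, 1, 1, 0],
 [1, 0, 0, 0]]
  V a = (1, -2, 0, 4)
Solving gives a = (4, -2, -2, 1).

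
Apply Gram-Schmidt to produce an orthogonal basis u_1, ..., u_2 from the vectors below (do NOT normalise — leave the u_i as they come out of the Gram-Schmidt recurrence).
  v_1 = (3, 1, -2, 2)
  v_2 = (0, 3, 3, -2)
Orthogonal basis:
  u_1 = (3, 1, -2, 2)
  u_2 = (7/6, 61/18, 20/9, -11/9)

Apply the Gram-Schmidt recurrence
  u_1 = v_1
  u_i = v_i − Σ_{j<i} ((v_i · u_j) / (u_j · u_j)) · u_j.

Step by step this gives:
  u_1 = (3, 1, -2, 2)
  u_2 = (7/6, 61/18, 20/9, -11/9)

Orthogonality check:
  u_2 · u_1 = 0 (should be 0)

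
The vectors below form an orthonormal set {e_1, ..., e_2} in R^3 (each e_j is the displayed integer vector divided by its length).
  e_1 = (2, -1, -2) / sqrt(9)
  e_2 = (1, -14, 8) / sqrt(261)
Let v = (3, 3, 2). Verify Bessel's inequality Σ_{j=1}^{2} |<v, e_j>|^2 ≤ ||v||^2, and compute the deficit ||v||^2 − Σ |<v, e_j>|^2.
Σ |<v, e_j>|^2 = 62/29; ||v||^2 = 22; deficit = 576/29

Write each e_j = u_j / sqrt(<u_j, u_j>) where u_j is the displayed integer vector. Then <v, e_j> = <v, u_j> / sqrt(<u_j, u_j>), so |<v, e_j>|^2 = <v, u_j>^2 / <u_j, u_j>.
Coefficients: <v, e_1> = -1/sqrt(9), <v, e_2> = -23/sqrt(261).
Square and sum: Σ |<v, e_j>|^2 = 62/29.
Compute ||v||^2 = v·v = 22.
Deficit = 22 − 62/29 = 576/29 ≥ 0, confirming Bessel's inequality. (The deficit equals ||v − Σ <v,e_j> e_j||^2, the squared distance from v to span{e_j}.)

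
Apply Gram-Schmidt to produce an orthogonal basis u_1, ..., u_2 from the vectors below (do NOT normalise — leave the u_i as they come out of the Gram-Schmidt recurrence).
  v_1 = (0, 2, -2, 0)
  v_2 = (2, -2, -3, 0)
Orthogonal basis:
  u_1 = (0, 2, -2, 0)
  u_2 = (2, -5/2, -5/2, 0)

Apply the Gram-Schmidt recurrence
  u_1 = v_1
  u_i = v_i − Σ_{j<i} ((v_i · u_j) / (u_j · u_j)) · u_j.

Step by step this gives:
  u_1 = (0, 2, -2, 0)
  u_2 = (2, -5/2, -5/2, 0)

Orthogonality check:
  u_2 · u_1 = 0 (should be 0)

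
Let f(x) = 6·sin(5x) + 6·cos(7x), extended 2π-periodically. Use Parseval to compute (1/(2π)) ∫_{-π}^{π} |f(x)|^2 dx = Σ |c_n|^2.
Σ |c_n|^2 = 36

Expand |f|^2 and use orthogonality of {sin(nx), cos(mx)} on [-π, π]:
  ∫_{-π}^{π} sin(nx)^2 dx = π, ∫ cos(mx)^2 dx = π, and cross terms integrate to 0.
So ∫_{-π}^{π} f(x)^2 dx = 6^2 · π + 6^2 · π = (36 + 36)π.
Divide by 2π: (36 + 36)/2 = 36.
By Parseval, this equals Σ |c_n|^2.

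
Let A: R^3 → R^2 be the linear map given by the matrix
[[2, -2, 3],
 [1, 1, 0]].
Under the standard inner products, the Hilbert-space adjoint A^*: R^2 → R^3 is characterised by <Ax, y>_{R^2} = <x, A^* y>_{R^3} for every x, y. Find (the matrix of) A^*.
A^* = A^T =
[[2, 1],
 [-2, 1],
 [3, 0]]

For real matrices with standard dot products, the defining identity <Ax, y> = <x, A^* y> gives (Ax)^T y = x^T (A^*) y, i.e. x^T A^T y = x^T (A^*) y. Since this holds for all x, y, we must have A^* = A^T. Therefore
A^* =
[[2, 1],
 [-2, 1],
 [3, 0]].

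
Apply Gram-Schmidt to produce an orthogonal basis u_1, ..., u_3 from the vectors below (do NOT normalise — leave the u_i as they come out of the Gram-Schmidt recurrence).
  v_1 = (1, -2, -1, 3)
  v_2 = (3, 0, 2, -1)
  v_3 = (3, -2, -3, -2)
Orthogonal basis:
  u_1 = (1, -2, -1, 3)
  u_2 = (47/15, -4/15, 28/15, -3/5)
  u_3 = (303/206, -140/103, -359/103, -527/206)

Apply the Gram-Schmidt recurrence
  u_1 = v_1
  u_i = v_i − Σ_{j<i} ((v_i · u_j) / (u_j · u_j)) · u_j.

Step by step this gives:
  u_1 = (1, -2, -1, 3)
  u_2 = (47/15, -4/15, 28/15, -3/5)
  u_3 = (303/206, -140/103, -359/103, -527/206)

Orthogonality check:
  u_2 · u_1 = 0 (should be 0)
  u_3 · u_1 = 0 (should be 0)
  u_3 · u_2 = 0 (should be 0)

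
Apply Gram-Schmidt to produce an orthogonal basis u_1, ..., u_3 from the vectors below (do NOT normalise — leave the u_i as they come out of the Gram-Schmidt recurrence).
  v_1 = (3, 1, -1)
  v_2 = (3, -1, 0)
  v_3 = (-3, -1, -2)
Orthogonal basis:
  u_1 = (3, 1, -1)
  u_2 = (9/11, -19/11, 8/11)
  u_3 = (-9/23, -27/23, -54/23)

Apply the Gram-Schmidt recurrence
  u_1 = v_1
  u_i = v_i − Σ_{j<i} ((v_i · u_j) / (u_j · u_j)) · u_j.

Step by step this gives:
  u_1 = (3, 1, -1)
  u_2 = (9/11, -19/11, 8/11)
  u_3 = (-9/23, -27/23, -54/23)

Orthogonality check:
  u_2 · u_1 = 0 (should be 0)
  u_3 · u_1 = 0 (should be 0)
  u_3 · u_2 = 0 (should be 0)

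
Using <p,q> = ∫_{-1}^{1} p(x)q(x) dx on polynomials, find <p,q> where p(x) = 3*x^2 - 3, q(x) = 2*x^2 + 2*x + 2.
<p,q> = -48/5

Expand the product: p(x)·q(x) = 6*x^4 + 6*x^3 - 6*x - 6.
∫_{-1}^{1} of each monomial x^k gives [2/(k+1) if k even, 0 if k odd]. Integrating term-by-term (or equivalently evaluating the antiderivative F(x) = 6*x^5/5 + 3*x^4/2 - 3*x^2 - 6*x at the endpoints):
  F(1) − F(−1) = -63/10 − (33/10) = -48/5.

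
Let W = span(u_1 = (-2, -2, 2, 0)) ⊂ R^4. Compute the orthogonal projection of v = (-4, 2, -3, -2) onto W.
proj_W(v) = (1/3, 1/3, -1/3, 0)

Set up U = [u_1 | ... | u_1] ∈ R^(4×1). The projector onto W = col(U) is P = U (U^T U)^(-1) U^T.
Compute U^T U =
  [12],
and U^T v = (-2).
Solve U^T U · c = U^T v for the coefficients: c = (-1/6). The projection is proj_W(v) = U c.
Check: (v - proj_W(v)) · u_1 = 0  (should be 0).
Result: proj_W(v) = (1/3, 1/3, -1/3, 0).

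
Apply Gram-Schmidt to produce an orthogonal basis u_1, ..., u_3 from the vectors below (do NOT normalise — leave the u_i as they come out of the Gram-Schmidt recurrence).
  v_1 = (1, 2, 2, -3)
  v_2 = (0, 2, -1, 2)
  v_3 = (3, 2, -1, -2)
Orthogonal basis:
  u_1 = (1, 2, 2, -3)
  u_2 = (2/9, 22/9, -5/9, 4/3)
  u_3 = (335/146, -19/73, -145/73, -107/146)

Apply the Gram-Schmidt recurrence
  u_1 = v_1
  u_i = v_i − Σ_{j<i} ((v_i · u_j) / (u_j · u_j)) · u_j.

Step by step this gives:
  u_1 = (1, 2, 2, -3)
  u_2 = (2/9, 22/9, -5/9, 4/3)
  u_3 = (335/146, -19/73, -145/73, -107/146)

Orthogonality check:
  u_2 · u_1 = 0 (should be 0)
  u_3 · u_1 = 0 (should be 0)
  u_3 · u_2 = 0 (should be 0)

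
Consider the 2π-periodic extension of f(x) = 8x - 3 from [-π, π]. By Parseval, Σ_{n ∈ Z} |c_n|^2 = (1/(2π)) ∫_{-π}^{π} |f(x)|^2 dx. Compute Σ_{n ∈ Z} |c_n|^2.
Σ |c_n|^2 = 64π^2/3 + 9

Expand and integrate term by term over [-π, π]:
  ∫ (8x)^2 dx = 64·(2π^3/3); ∫ 2·8·(-3)·x dx = 0 (odd integrand); ∫ (-3)^2 dx = 9·2π.
So (1/(2π)) ∫_{-π}^{π} (8x - 3)^2 dx = 64π^2/3 + 9 = 64π^2/3 + 9.
Parseval ⇒ Σ |c_n|^2 = 64π^2/3 + 9.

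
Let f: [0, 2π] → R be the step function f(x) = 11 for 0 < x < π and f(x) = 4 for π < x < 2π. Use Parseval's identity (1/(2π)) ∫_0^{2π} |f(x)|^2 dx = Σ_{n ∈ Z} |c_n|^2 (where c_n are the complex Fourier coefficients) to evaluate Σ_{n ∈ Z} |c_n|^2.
Σ |c_n|^2 = 137/2

Parseval equates the L^2 energy of f (normalised by 1/(2π)) with the ℓ^2 sum of its Fourier coefficients: (1/(2π)) ∫_0^{2π} |f|^2 = Σ |c_n|^2.
Compute the left side: (1/(2π)) [∫_0^π 11^2 dx + ∫_π^{2π} 4^2 dx] = (1/(2π)) · (121π + 16π) = (121 + 16)/2 = 137/2.
So Σ_{n ∈ Z} |c_n|^2 = 137/2.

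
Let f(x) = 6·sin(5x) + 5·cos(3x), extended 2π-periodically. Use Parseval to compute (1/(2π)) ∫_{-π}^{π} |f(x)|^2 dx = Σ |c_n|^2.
Σ |c_n|^2 = 61/2

Expand |f|^2 and use orthogonality of {sin(nx), cos(mx)} on [-π, π]:
  ∫_{-π}^{π} sin(nx)^2 dx = π, ∫ cos(mx)^2 dx = π, and cross terms integrate to 0.
So ∫_{-π}^{π} f(x)^2 dx = 6^2 · π + 5^2 · π = (36 + 25)π.
Divide by 2π: (36 + 25)/2 = 61/2.
By Parseval, this equals Σ |c_n|^2.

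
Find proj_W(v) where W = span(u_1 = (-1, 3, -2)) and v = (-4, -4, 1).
proj_W(v) = (5/7, -15/7, 10/7)

Set up U = [u_1 | ... | u_1] ∈ R^(3×1). The projector onto W = col(U) is P = U (U^T U)^(-1) U^T.
Compute U^T U =
  [14],
and U^T v = (-10).
Solve U^T U · c = U^T v for the coefficients: c = (-5/7). The projection is proj_W(v) = U c.
Check: (v - proj_W(v)) · u_1 = 0  (should be 0).
Result: proj_W(v) = (5/7, -15/7, 10/7).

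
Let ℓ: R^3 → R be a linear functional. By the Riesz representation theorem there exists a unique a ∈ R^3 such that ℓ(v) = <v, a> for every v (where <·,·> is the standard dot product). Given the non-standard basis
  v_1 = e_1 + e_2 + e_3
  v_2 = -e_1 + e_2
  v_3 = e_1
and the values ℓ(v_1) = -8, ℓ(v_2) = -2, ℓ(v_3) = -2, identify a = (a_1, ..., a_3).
a = (-2, -4, -2)

Write a = (a_1, ..., a_3) in the standard basis. For each basis vector v_i, ℓ(v_i) = <v_i, a> is a linear equation in the a_j's. Collect the n equations into a matrix system V a = ℓ, where row i of V is v_i (expressed in the standard basis). Since V is invertible (lower-triangular with 1s on the diagonal, up to permutation), solve by back-substitution:
  V =
[[1, 1, 1],
 [-1, 1, 0],
 [1, 0, 0]]
  V a = (-8, -2, -2)
Solving gives a = (-2, -4, -2).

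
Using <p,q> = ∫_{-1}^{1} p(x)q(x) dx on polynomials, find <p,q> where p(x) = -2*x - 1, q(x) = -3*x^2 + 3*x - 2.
<p,q> = 2

Expand the product: p(x)·q(x) = 6*x^3 - 3*x^2 + x + 2.
∫_{-1}^{1} of each monomial x^k gives [2/(k+1) if k even, 0 if k odd]. Integrating term-by-term (or equivalently evaluating the antiderivative F(x) = 3*x^4/2 - x^3 + x^2/2 + 2*x at the endpoints):
  F(1) − F(−1) = 3 − (1) = 2.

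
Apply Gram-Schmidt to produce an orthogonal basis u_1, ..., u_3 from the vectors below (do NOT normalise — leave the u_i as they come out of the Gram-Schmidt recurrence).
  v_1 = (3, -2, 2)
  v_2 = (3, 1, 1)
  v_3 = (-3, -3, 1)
Orthogonal basis:
  u_1 = (3, -2, 2)
  u_2 = (24/17, 35/17, -1/17)
  u_3 = (-24/53, 18/53, 54/53)

Apply the Gram-Schmidt recurrence
  u_1 = v_1
  u_i = v_i − Σ_{j<i} ((v_i · u_j) / (u_j · u_j)) · u_j.

Step by step this gives:
  u_1 = (3, -2, 2)
  u_2 = (24/17, 35/17, -1/17)
  u_3 = (-24/53, 18/53, 54/53)

Orthogonality check:
  u_2 · u_1 = 0 (should be 0)
  u_3 · u_1 = 0 (should be 0)
  u_3 · u_2 = 0 (should be 0)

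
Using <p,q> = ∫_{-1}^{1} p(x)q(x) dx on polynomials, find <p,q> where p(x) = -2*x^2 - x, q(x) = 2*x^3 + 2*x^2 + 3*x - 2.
<p,q> = -26/15

Expand the product: p(x)·q(x) = -4*x^5 - 6*x^4 - 8*x^3 + x^2 + 2*x.
∫_{-1}^{1} of each monomial x^k gives [2/(k+1) if k even, 0 if k odd]. Integrating term-by-term (or equivalently evaluating the antiderivative F(x) = -2*x^6/3 - 6*x^5/5 - 2*x^4 + x^3/3 + x^2 at the endpoints):
  F(1) − F(−1) = -38/15 − (-4/5) = -26/15.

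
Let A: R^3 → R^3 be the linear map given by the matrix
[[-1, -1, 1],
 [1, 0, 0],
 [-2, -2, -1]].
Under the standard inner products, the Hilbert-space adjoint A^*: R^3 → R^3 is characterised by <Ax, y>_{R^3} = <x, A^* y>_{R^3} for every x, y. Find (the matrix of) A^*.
A^* = A^T =
[[-1, 1, -2],
 [-1, 0, -2],
 [1, 0, -1]]

For real matrices with standard dot products, the defining identity <Ax, y> = <x, A^* y> gives (Ax)^T y = x^T (A^*) y, i.e. x^T A^T y = x^T (A^*) y. Since this holds for all x, y, we must have A^* = A^T. Therefore
A^* =
[[-1, 1, -2],
 [-1, 0, -2],
 [1, 0, -1]].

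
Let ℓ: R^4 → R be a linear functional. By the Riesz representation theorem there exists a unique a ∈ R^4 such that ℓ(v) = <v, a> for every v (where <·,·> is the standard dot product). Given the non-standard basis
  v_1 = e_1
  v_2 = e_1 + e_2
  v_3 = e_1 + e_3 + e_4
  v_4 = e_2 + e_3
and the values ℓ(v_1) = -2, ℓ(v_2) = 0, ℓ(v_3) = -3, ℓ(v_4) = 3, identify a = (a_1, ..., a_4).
a = (-2, 2, 1, -2)

Write a = (a_1, ..., a_4) in the standard basis. For each basis vector v_i, ℓ(v_i) = <v_i, a> is a linear equation in the a_j's. Collect the n equations into a matrix system V a = ℓ, where row i of V is v_i (expressed in the standard basis). Since V is invertible (lower-triangular with 1s on the diagonal, up to permutation), solve by back-substitution:
  V =
[[1, 0, 0, 0],
 [1, 1, 0, 0],
 [1, 0, 1, 1],
 [0, 1, 1, 0]]
  V a = (-2, 0, -3, 3)
Solving gives a = (-2, 2, 1, -2).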